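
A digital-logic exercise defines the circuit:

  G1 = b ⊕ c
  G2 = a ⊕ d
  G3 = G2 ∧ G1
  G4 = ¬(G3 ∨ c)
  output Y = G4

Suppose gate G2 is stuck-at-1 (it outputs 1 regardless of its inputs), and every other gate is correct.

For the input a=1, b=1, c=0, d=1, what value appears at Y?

Propagate with G2 forced: G1=1, G2=1 [stuck-at-1], G3=1, G4=0.
So Y = 0. (Without the fault it would be 1.)

0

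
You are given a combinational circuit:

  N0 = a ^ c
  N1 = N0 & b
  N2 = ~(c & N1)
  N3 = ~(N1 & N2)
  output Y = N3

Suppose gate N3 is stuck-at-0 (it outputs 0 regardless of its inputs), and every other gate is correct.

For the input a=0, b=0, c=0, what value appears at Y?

0

Propagate with N3 forced: N0=0, N1=0, N2=1, N3=0 [stuck-at-0].
So Y = 0. (Without the fault it would be 1.)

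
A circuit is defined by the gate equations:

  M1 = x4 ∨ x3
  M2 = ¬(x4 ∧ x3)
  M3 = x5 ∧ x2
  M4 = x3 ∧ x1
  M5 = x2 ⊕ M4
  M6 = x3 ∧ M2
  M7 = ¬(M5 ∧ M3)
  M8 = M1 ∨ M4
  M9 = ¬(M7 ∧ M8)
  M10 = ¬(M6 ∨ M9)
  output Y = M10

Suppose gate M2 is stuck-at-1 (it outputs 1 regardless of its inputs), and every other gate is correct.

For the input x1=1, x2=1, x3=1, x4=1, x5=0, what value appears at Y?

Propagate with M2 forced: M1=1, M2=1 [stuck-at-1], M3=0, M4=1, M5=0, M6=1, M7=1, M8=1, M9=0, M10=0.
So Y = 0. (Without the fault it would be 1.)

0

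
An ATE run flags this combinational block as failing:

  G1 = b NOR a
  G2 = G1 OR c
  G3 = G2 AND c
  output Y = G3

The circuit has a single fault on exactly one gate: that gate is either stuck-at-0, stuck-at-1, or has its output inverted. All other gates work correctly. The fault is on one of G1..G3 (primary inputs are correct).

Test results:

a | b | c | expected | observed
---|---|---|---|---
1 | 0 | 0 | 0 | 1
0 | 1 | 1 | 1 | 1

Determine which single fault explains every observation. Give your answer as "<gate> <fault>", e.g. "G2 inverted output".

Fault-free values for test 1 (a=1, b=0, c=0): G1=0, G2=0, G3=0, giving Y=0. Observed 1.
Test 1: faults giving observed 1 are {G3 stuck-at-1, G3 inverted output}.
Test 2 (a=0, b=1, c=1): fault-free G1=0, G2=1, G3=1 → 1; observed 1. Eliminates G3 inverted output.
Only G3 stuck-at-1 is consistent with every test.

G3 stuck-at-1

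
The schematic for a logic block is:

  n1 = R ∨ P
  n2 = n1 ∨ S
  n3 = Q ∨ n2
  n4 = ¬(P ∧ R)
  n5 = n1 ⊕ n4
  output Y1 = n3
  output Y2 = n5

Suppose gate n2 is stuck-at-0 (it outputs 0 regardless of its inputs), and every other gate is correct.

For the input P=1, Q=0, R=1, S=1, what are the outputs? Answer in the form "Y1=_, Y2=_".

Y1=0, Y2=1

Propagate with n2 forced: n1=1, n2=0 [stuck-at-0], n3=0, n4=0, n5=1.
So the outputs are Y1=0, Y2=1. (Without the fault they would be Y1=1, Y2=1.)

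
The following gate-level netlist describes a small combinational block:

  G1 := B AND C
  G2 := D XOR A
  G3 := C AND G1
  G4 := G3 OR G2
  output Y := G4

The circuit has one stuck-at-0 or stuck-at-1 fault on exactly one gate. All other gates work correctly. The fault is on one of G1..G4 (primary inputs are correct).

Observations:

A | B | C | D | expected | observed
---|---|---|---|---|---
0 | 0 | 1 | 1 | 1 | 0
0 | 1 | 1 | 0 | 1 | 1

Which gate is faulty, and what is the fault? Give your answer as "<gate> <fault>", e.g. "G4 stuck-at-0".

Fault-free values for test 1 (A=0, B=0, C=1, D=1): G1=0, G2=1, G3=0, G4=1, giving Y=1. Observed 0.
Test 1: faults giving observed 0 are {G2 stuck-at-0, G4 stuck-at-0}.
Test 2 (A=0, B=1, C=1, D=0): fault-free G1=1, G2=0, G3=1, G4=1 → 1; observed 1. Eliminates G4 stuck-at-0.
Only G2 stuck-at-0 is consistent with every test.

G2 stuck-at-0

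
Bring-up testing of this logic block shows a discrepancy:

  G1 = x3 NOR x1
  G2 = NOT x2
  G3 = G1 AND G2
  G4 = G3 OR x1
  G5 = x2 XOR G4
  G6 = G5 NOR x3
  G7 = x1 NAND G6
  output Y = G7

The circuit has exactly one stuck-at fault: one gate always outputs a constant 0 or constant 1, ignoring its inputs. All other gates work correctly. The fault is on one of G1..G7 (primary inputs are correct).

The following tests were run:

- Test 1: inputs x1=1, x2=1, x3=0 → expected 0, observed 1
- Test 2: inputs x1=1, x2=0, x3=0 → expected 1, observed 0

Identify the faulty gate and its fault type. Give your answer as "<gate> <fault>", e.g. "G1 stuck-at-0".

G4 stuck-at-0

Fault-free values for test 1 (x1=1, x2=1, x3=0): G1=0, G2=0, G3=0, G4=1, G5=0, G6=1, G7=0, giving Y=0. Observed 1.
Test 1: faults giving observed 1 are {G4 stuck-at-0, G5 stuck-at-1, G6 stuck-at-0, G7 stuck-at-1}.
Test 2 (x1=1, x2=0, x3=0): fault-free G1=0, G2=1, G3=0, G4=1, G5=1, G6=0, G7=1 → 1; observed 0. Eliminates G5 stuck-at-1, G6 stuck-at-0, G7 stuck-at-1.
Only G4 stuck-at-0 is consistent with every test.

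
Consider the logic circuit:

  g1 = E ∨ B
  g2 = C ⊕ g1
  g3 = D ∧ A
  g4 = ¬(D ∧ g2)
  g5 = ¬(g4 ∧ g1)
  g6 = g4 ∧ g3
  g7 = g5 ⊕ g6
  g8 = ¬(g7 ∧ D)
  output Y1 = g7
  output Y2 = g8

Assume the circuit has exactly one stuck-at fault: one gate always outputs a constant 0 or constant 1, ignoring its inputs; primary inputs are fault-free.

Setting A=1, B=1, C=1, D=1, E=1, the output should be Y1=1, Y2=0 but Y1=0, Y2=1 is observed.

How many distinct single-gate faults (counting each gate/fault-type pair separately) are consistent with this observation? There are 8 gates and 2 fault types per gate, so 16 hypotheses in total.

4

Fault-free: g1=1, g2=0, g3=1, g4=1, g5=0, g6=1, g7=1, g8=0 → Y1=1, Y2=0. Observed Y1=0, Y2=1.
  g1: none of the 2 fault types match ✗
  g2: none of the 2 fault types match ✗
  g3: stuck-at-0 ✓; others ✗
  g4: none of the 2 fault types match ✗
  g5: stuck-at-1 ✓; others ✗
  g6: stuck-at-0 ✓; others ✗
  g7: stuck-at-0 ✓; others ✗
  g8: none of the 2 fault types match ✗
Consistent faults: {g3 stuck-at-0, g5 stuck-at-1, g6 stuck-at-0, g7 stuck-at-0} — 4 in all.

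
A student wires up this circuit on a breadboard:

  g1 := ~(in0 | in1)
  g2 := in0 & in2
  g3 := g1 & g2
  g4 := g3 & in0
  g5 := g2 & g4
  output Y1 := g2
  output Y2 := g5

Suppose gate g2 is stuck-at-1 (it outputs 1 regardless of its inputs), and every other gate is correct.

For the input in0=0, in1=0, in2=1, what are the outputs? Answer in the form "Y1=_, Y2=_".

Propagate with g2 forced: g1=1, g2=1 [stuck-at-1], g3=1, g4=0, g5=0.
So the outputs are Y1=1, Y2=0. (Without the fault they would be Y1=0, Y2=0.)

Y1=1, Y2=0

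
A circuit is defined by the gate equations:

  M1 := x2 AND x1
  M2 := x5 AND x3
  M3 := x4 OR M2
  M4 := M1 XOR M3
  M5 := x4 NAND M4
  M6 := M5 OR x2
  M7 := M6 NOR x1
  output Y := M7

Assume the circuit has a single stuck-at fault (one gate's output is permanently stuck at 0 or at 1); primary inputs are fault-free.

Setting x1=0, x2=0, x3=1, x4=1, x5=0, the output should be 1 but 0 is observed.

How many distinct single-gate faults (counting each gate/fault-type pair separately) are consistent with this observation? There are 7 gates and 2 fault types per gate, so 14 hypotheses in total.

Fault-free: M1=0, M2=0, M3=1, M4=1, M5=0, M6=0, M7=1 → 1. Observed 0.
  M1 stuck-at-0: output 1 ✗
  M1 stuck-at-1: output 0 ✓
  M2 stuck-at-0: output 1 ✗
  M2 stuck-at-1: output 1 ✗
  M3 stuck-at-0: output 0 ✓
  M3 stuck-at-1: output 1 ✗
  M4 stuck-at-0: output 0 ✓
  M4 stuck-at-1: output 1 ✗
  M5 stuck-at-0: output 1 ✗
  M5 stuck-at-1: output 0 ✓
  M6 stuck-at-0: output 1 ✗
  M6 stuck-at-1: output 0 ✓
  M7 stuck-at-0: output 0 ✓
  M7 stuck-at-1: output 1 ✗
Consistent faults: {M1 stuck-at-1, M3 stuck-at-0, M4 stuck-at-0, M5 stuck-at-1, M6 stuck-at-1, M7 stuck-at-0} — 6 in all.

6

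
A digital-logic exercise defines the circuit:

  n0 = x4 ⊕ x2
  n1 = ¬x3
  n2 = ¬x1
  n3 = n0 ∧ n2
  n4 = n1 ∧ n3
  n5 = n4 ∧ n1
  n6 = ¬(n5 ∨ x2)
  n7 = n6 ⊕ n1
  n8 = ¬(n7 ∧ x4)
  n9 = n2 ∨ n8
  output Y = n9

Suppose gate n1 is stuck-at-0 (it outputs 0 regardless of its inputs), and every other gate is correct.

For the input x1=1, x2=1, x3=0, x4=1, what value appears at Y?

Propagate with n1 forced: n0=0, n1=0 [stuck-at-0], n2=0, n3=0, n4=0, n5=0, n6=0, n7=0, n8=1, n9=1.
So Y = 1. (Without the fault it would be 0.)

1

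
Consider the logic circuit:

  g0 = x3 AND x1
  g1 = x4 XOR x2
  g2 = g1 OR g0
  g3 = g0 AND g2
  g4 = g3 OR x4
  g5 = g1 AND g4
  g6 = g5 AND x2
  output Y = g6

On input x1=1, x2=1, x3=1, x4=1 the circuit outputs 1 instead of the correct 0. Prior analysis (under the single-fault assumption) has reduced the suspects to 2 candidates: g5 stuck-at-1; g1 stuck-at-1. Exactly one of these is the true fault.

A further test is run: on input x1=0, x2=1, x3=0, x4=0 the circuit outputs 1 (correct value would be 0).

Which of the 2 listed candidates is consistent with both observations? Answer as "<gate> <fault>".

g5 stuck-at-1

Evaluate each candidate on input x1=0, x2=1, x3=0, x4=0:
  g5 stuck-at-1: g0=0, g1=1, g2=1, g3=0, g4=0, g5=1 [stuck-at-1], g6=1 → 1 — matches
  g1 stuck-at-1: g0=0, g1=1 [stuck-at-1], g2=1, g3=0, g4=0, g5=0, g6=0 → 0 — eliminated
Only g5 stuck-at-1 reproduces the observed 1.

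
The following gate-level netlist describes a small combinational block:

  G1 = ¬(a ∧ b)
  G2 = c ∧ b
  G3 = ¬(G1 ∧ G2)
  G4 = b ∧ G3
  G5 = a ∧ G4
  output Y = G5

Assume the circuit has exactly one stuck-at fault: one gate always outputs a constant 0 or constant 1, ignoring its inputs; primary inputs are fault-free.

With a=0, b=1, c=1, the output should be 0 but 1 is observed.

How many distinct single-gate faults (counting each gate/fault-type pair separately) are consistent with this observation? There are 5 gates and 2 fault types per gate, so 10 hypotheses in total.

1

Fault-free: G1=1, G2=1, G3=0, G4=0, G5=0 → 0. Observed 1.
  G1 stuck-at-0: output 0 ✗
  G1 stuck-at-1: output 0 ✗
  G2 stuck-at-0: output 0 ✗
  G2 stuck-at-1: output 0 ✗
  G3 stuck-at-0: output 0 ✗
  G3 stuck-at-1: output 0 ✗
  G4 stuck-at-0: output 0 ✗
  G4 stuck-at-1: output 0 ✗
  G5 stuck-at-0: output 0 ✗
  G5 stuck-at-1: output 1 ✓
Consistent faults: {G5 stuck-at-1} — 1 in all.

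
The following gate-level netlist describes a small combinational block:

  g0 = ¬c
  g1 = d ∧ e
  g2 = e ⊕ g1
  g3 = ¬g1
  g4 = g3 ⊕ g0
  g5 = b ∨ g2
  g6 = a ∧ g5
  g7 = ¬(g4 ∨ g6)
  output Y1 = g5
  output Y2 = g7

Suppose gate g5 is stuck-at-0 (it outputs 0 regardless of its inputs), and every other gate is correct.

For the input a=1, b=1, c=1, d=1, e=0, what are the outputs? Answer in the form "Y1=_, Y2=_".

Propagate with g5 forced: g0=0, g1=0, g2=0, g3=1, g4=1, g5=0 [stuck-at-0], g6=0, g7=0.
So the outputs are Y1=0, Y2=0. (Without the fault they would be Y1=1, Y2=0.)

Y1=0, Y2=0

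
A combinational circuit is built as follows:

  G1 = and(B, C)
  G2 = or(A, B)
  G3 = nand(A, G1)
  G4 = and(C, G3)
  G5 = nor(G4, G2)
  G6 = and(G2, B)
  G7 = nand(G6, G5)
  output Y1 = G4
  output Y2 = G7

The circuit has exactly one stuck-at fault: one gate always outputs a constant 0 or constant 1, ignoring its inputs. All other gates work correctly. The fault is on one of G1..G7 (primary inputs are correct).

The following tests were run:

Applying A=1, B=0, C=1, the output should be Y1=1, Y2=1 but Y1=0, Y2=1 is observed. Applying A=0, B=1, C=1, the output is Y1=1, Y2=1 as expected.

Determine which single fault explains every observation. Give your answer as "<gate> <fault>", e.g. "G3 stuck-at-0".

Fault-free values for test 1 (A=1, B=0, C=1): G1=0, G2=1, G3=1, G4=1, G5=0, G6=0, G7=1, giving Y1=1, Y2=1. Observed Y1=0, Y2=1.
Test 1: faults giving observed Y1=0, Y2=1 are {G1 stuck-at-1, G3 stuck-at-0, G4 stuck-at-0}.
Test 2 (A=0, B=1, C=1): fault-free G1=1, G2=1, G3=1, G4=1, G5=0, G6=1, G7=1 → Y1=1, Y2=1; observed Y1=1, Y2=1. Eliminates G3 stuck-at-0, G4 stuck-at-0.
Only G1 stuck-at-1 is consistent with every test.

G1 stuck-at-1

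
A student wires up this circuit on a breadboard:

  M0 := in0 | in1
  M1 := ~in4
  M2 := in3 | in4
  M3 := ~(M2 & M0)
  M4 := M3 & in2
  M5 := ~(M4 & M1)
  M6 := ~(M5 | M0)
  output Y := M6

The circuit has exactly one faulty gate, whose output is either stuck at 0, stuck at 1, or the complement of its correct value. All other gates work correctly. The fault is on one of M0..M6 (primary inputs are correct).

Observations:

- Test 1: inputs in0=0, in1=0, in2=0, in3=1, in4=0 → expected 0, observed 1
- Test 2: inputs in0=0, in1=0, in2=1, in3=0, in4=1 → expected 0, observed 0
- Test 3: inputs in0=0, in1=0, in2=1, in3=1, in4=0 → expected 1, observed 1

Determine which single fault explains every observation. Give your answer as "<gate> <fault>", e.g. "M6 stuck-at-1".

M4 stuck-at-1

Fault-free values for test 1 (in0=0, in1=0, in2=0, in3=1, in4=0): M0=0, M1=1, M2=1, M3=1, M4=0, M5=1, M6=0, giving Y=0. Observed 1.
Test 1: faults giving observed 1 are {M4 stuck-at-1, M4 inverted output, M5 stuck-at-0, M5 inverted output, M6 stuck-at-1, M6 inverted output}.
Test 2 (in0=0, in1=0, in2=1, in3=0, in4=1): fault-free M0=0, M1=0, M2=1, M3=1, M4=1, M5=1, M6=0 → 0; observed 0. Eliminates M5 stuck-at-0, M5 inverted output, M6 stuck-at-1, M6 inverted output.
Test 3 (in0=0, in1=0, in2=1, in3=1, in4=0): fault-free M0=0, M1=1, M2=1, M3=1, M4=1, M5=0, M6=1 → 1; observed 1. Eliminates M4 inverted output.
Only M4 stuck-at-1 is consistent with every test.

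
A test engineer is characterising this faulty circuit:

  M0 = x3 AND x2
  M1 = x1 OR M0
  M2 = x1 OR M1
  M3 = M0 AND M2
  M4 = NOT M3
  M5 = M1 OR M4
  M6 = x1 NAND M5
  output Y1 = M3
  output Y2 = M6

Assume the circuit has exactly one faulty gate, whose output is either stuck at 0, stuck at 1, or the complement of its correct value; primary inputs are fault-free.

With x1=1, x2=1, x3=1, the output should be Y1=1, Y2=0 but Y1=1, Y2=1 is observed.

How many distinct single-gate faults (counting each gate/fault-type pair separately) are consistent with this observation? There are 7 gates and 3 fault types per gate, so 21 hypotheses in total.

Fault-free: M0=1, M1=1, M2=1, M3=1, M4=0, M5=1, M6=0 → Y1=1, Y2=0. Observed Y1=1, Y2=1.
  M0: none of the 3 fault types match ✗
  M1: stuck-at-0, inverted output ✓; others ✗
  M2: none of the 3 fault types match ✗
  M3: none of the 3 fault types match ✗
  M4: none of the 3 fault types match ✗
  M5: stuck-at-0, inverted output ✓; others ✗
  M6: stuck-at-1, inverted output ✓; others ✗
Consistent faults: {M1 stuck-at-0, M1 inverted output, M5 stuck-at-0, M5 inverted output, M6 stuck-at-1, M6 inverted output} — 6 in all.

6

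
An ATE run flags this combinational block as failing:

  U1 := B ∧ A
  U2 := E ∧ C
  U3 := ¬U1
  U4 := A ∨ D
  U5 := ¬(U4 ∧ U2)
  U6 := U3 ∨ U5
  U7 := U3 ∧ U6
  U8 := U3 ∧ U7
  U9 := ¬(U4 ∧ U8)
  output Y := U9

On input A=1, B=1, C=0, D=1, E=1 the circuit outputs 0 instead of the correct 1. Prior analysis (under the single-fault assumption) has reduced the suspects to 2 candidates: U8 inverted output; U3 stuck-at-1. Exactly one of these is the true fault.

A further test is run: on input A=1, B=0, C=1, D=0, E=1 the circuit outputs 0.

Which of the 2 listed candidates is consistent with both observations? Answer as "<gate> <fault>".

U3 stuck-at-1

Evaluate each candidate on input A=1, B=0, C=1, D=0, E=1:
  U8 inverted output: U1=0, U2=1, U3=1, U4=1, U5=0, U6=1, U7=1, U8=0 [inverted output], U9=1 → 1 — eliminated
  U3 stuck-at-1: U1=0, U2=1, U3=1 [stuck-at-1], U4=1, U5=0, U6=1, U7=1, U8=1, U9=0 → 0 — matches
Only U3 stuck-at-1 reproduces the observed 0.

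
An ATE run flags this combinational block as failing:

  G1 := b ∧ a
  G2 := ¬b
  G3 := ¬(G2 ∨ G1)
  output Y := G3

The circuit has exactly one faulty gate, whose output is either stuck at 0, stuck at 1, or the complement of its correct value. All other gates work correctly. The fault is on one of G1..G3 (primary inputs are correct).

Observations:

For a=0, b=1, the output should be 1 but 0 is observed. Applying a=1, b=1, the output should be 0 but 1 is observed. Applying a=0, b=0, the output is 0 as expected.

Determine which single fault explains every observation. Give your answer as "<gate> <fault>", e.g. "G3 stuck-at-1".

G1 inverted output

Fault-free values for test 1 (a=0, b=1): G1=0, G2=0, G3=1, giving Y=1. Observed 0.
Test 1: faults giving observed 0 are {G1 stuck-at-1, G1 inverted output, G2 stuck-at-1, G2 inverted output, G3 stuck-at-0, G3 inverted output}.
Test 2 (a=1, b=1): fault-free G1=1, G2=0, G3=0 → 0; observed 1. Eliminates G1 stuck-at-1, G2 stuck-at-1, G2 inverted output, G3 stuck-at-0.
Test 3 (a=0, b=0): fault-free G1=0, G2=1, G3=0 → 0; observed 0. Eliminates G3 inverted output.
Only G1 inverted output is consistent with every test.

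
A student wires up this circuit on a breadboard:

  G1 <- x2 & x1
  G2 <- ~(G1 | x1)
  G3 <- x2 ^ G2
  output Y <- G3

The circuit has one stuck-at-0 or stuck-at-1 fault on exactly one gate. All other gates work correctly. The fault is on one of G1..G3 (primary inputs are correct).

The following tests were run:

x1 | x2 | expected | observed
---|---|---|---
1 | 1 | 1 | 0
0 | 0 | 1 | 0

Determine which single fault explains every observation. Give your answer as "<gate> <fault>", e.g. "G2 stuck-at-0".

G3 stuck-at-0

Fault-free values for test 1 (x1=1, x2=1): G1=1, G2=0, G3=1, giving Y=1. Observed 0.
Test 1: faults giving observed 0 are {G2 stuck-at-1, G3 stuck-at-0}.
Test 2 (x1=0, x2=0): fault-free G1=0, G2=1, G3=1 → 1; observed 0. Eliminates G2 stuck-at-1.
Only G3 stuck-at-0 is consistent with every test.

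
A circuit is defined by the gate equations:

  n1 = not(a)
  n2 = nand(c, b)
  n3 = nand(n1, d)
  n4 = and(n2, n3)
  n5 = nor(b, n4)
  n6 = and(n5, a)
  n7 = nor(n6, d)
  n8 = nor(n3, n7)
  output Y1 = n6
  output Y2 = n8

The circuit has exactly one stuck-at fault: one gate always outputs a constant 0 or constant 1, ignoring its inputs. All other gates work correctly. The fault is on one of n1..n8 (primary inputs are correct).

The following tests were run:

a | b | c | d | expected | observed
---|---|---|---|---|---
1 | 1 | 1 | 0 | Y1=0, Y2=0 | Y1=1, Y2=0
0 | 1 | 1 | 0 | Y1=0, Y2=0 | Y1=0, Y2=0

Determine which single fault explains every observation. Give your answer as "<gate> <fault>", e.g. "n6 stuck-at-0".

n5 stuck-at-1

Fault-free values for test 1 (a=1, b=1, c=1, d=0): n1=0, n2=0, n3=1, n4=0, n5=0, n6=0, n7=1, n8=0, giving Y1=0, Y2=0. Observed Y1=1, Y2=0.
Test 1: faults giving observed Y1=1, Y2=0 are {n5 stuck-at-1, n6 stuck-at-1}.
Test 2 (a=0, b=1, c=1, d=0): fault-free n1=1, n2=0, n3=1, n4=0, n5=0, n6=0, n7=1, n8=0 → Y1=0, Y2=0; observed Y1=0, Y2=0. Eliminates n6 stuck-at-1.
Only n5 stuck-at-1 is consistent with every test.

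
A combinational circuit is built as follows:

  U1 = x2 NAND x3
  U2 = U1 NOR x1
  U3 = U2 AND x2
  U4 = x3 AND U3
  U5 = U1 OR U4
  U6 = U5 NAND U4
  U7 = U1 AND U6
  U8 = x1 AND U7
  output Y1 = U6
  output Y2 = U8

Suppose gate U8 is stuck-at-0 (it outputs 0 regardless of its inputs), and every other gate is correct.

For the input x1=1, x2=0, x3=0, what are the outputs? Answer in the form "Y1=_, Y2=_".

Y1=1, Y2=0

Propagate with U8 forced: U1=1, U2=0, U3=0, U4=0, U5=1, U6=1, U7=1, U8=0 [stuck-at-0].
So the outputs are Y1=1, Y2=0. (Without the fault they would be Y1=1, Y2=1.)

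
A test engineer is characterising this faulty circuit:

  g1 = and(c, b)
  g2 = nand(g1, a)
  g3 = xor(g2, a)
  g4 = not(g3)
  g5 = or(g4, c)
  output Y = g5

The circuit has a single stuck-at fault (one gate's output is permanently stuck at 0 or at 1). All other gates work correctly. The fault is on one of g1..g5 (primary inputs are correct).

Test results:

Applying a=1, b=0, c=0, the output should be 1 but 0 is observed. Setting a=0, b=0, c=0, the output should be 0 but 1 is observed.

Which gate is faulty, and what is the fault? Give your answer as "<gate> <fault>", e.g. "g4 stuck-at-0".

Fault-free values for test 1 (a=1, b=0, c=0): g1=0, g2=1, g3=0, g4=1, g5=1, giving Y=1. Observed 0.
Test 1: faults giving observed 0 are {g1 stuck-at-1, g2 stuck-at-0, g3 stuck-at-1, g4 stuck-at-0, g5 stuck-at-0}.
Test 2 (a=0, b=0, c=0): fault-free g1=0, g2=1, g3=1, g4=0, g5=0 → 0; observed 1. Eliminates g1 stuck-at-1, g3 stuck-at-1, g4 stuck-at-0, g5 stuck-at-0.
Only g2 stuck-at-0 is consistent with every test.

g2 stuck-at-0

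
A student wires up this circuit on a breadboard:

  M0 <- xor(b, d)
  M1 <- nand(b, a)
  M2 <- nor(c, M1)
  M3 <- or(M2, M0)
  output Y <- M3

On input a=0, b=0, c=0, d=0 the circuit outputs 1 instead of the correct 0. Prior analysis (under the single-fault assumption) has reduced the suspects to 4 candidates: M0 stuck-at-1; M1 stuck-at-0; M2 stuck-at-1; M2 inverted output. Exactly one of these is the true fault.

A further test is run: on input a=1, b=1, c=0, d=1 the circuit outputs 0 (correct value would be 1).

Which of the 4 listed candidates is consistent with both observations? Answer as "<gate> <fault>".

Evaluate each candidate on input a=1, b=1, c=0, d=1:
  M0 stuck-at-1: M0=1 [stuck-at-1], M1=0, M2=1, M3=1 → 1 — eliminated
  M1 stuck-at-0: M0=0, M1=0 [stuck-at-0], M2=1, M3=1 → 1 — eliminated
  M2 stuck-at-1: M0=0, M1=0, M2=1 [stuck-at-1], M3=1 → 1 — eliminated
  M2 inverted output: M0=0, M1=0, M2=0 [inverted output], M3=0 → 0 — matches
Only M2 inverted output reproduces the observed 0.

M2 inverted output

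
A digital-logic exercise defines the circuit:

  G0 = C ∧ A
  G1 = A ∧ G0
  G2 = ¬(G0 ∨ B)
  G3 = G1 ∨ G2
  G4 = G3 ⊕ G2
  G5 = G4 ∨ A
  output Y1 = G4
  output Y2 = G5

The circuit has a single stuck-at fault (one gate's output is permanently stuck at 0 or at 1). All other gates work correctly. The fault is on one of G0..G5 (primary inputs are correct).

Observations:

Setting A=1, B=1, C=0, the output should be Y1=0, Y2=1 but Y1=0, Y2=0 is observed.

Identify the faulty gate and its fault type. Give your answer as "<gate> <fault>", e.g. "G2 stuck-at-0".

G5 stuck-at-0

Fault-free values for test 1 (A=1, B=1, C=0): G0=0, G1=0, G2=0, G3=0, G4=0, G5=1, giving Y1=0, Y2=1. Observed Y1=0, Y2=0.
Test 1: faults giving observed Y1=0, Y2=0 are {G5 stuck-at-0}.
Only G5 stuck-at-0 is consistent with every test.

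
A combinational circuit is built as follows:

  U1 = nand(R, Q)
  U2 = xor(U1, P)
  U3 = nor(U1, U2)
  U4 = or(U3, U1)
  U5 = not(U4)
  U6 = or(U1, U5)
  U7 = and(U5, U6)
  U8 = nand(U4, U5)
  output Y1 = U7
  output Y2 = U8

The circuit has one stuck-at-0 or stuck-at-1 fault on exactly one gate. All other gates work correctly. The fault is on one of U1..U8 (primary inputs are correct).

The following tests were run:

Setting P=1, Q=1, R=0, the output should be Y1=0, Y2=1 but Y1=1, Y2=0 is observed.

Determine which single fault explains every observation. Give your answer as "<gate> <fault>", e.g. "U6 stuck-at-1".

U5 stuck-at-1

Fault-free values for test 1 (P=1, Q=1, R=0): U1=1, U2=0, U3=0, U4=1, U5=0, U6=1, U7=0, U8=1, giving Y1=0, Y2=1. Observed Y1=1, Y2=0.
Test 1: faults giving observed Y1=1, Y2=0 are {U5 stuck-at-1}.
Only U5 stuck-at-1 is consistent with every test.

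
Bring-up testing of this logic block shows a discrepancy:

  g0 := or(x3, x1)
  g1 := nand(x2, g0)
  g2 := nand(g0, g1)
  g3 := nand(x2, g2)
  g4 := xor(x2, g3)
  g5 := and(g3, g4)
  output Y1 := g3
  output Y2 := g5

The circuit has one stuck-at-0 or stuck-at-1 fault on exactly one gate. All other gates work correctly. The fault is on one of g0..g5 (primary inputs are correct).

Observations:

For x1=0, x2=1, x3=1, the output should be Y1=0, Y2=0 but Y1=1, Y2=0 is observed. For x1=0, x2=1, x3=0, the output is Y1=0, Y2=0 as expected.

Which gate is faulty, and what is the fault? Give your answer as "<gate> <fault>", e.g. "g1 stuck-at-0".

Fault-free values for test 1 (x1=0, x2=1, x3=1): g0=1, g1=0, g2=1, g3=0, g4=1, g5=0, giving Y1=0, Y2=0. Observed Y1=1, Y2=0.
Test 1: faults giving observed Y1=1, Y2=0 are {g1 stuck-at-1, g2 stuck-at-0, g3 stuck-at-1}.
Test 2 (x1=0, x2=1, x3=0): fault-free g0=0, g1=1, g2=1, g3=0, g4=1, g5=0 → Y1=0, Y2=0; observed Y1=0, Y2=0. Eliminates g2 stuck-at-0, g3 stuck-at-1.
Only g1 stuck-at-1 is consistent with every test.

g1 stuck-at-1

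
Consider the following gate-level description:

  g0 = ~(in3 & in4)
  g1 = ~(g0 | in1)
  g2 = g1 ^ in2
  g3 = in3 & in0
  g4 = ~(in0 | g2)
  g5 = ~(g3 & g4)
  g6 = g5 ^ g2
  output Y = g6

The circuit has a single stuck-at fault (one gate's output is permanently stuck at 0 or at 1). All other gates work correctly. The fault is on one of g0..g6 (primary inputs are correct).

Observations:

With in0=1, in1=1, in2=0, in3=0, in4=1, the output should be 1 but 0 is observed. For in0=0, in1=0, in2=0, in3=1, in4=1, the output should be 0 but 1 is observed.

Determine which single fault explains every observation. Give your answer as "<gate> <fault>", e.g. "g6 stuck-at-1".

g5 stuck-at-0

Fault-free values for test 1 (in0=1, in1=1, in2=0, in3=0, in4=1): g0=1, g1=0, g2=0, g3=0, g4=0, g5=1, g6=1, giving Y=1. Observed 0.
Test 1: faults giving observed 0 are {g1 stuck-at-1, g2 stuck-at-1, g5 stuck-at-0, g6 stuck-at-0}.
Test 2 (in0=0, in1=0, in2=0, in3=1, in4=1): fault-free g0=0, g1=1, g2=1, g3=0, g4=0, g5=1, g6=0 → 0; observed 1. Eliminates g1 stuck-at-1, g2 stuck-at-1, g6 stuck-at-0.
Only g5 stuck-at-0 is consistent with every test.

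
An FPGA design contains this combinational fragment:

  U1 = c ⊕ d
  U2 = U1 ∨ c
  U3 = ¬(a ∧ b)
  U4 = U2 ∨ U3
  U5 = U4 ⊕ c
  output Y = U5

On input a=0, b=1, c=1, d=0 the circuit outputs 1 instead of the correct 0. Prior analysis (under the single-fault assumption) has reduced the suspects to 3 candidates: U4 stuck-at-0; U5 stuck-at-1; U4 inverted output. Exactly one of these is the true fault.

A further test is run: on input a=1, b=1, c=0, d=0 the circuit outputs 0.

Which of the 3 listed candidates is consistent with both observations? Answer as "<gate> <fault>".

U4 stuck-at-0

Evaluate each candidate on input a=1, b=1, c=0, d=0:
  U4 stuck-at-0: U1=0, U2=0, U3=0, U4=0 [stuck-at-0], U5=0 → 0 — matches
  U5 stuck-at-1: U1=0, U2=0, U3=0, U4=0, U5=1 [stuck-at-1] → 1 — eliminated
  U4 inverted output: U1=0, U2=0, U3=0, U4=1 [inverted output], U5=1 → 1 — eliminated
Only U4 stuck-at-0 reproduces the observed 0.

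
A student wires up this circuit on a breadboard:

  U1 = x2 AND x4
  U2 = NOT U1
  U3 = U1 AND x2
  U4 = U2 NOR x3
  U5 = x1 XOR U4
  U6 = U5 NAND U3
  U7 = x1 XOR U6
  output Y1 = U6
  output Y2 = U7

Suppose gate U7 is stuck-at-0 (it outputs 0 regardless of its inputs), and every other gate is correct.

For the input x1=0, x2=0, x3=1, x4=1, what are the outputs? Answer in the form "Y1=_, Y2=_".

Y1=1, Y2=0

Propagate with U7 forced: U1=0, U2=1, U3=0, U4=0, U5=0, U6=1, U7=0 [stuck-at-0].
So the outputs are Y1=1, Y2=0. (Without the fault they would be Y1=1, Y2=1.)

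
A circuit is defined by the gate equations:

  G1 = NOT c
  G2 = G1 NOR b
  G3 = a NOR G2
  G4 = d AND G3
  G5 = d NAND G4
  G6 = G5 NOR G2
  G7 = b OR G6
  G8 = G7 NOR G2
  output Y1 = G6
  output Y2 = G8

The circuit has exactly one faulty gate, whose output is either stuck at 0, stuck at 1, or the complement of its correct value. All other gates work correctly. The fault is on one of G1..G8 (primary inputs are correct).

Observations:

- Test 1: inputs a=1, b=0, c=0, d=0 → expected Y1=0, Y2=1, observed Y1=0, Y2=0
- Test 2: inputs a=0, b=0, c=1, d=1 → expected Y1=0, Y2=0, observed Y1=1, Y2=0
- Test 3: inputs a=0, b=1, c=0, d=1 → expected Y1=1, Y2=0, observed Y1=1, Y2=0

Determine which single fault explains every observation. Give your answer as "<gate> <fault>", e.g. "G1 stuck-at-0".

G1 inverted output

Fault-free values for test 1 (a=1, b=0, c=0, d=0): G1=1, G2=0, G3=0, G4=0, G5=1, G6=0, G7=0, G8=1, giving Y1=0, Y2=1. Observed Y1=0, Y2=0.
Test 1: faults giving observed Y1=0, Y2=0 are {G1 stuck-at-0, G1 inverted output, G2 stuck-at-1, G2 inverted output, G7 stuck-at-1, G7 inverted output, G8 stuck-at-0, G8 inverted output}.
Test 2 (a=0, b=0, c=1, d=1): fault-free G1=0, G2=1, G3=0, G4=0, G5=1, G6=0, G7=0, G8=0 → Y1=0, Y2=0; observed Y1=1, Y2=0. Eliminates G1 stuck-at-0, G2 stuck-at-1, G7 stuck-at-1, G7 inverted output, G8 stuck-at-0, G8 inverted output.
Test 3 (a=0, b=1, c=0, d=1): fault-free G1=1, G2=0, G3=1, G4=1, G5=0, G6=1, G7=1, G8=0 → Y1=1, Y2=0; observed Y1=1, Y2=0. Eliminates G2 inverted output.
Only G1 inverted output is consistent with every test.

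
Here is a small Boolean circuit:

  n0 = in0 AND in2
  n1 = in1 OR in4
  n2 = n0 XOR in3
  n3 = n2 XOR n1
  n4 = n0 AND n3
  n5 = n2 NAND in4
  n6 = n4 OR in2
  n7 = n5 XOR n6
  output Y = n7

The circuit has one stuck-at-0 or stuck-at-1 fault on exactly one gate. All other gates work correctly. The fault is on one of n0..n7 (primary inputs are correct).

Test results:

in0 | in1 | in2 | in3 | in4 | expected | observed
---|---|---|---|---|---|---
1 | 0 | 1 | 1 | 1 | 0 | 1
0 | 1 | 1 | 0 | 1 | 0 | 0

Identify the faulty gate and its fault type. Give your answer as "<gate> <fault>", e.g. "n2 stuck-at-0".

Fault-free values for test 1 (in0=1, in1=0, in2=1, in3=1, in4=1): n0=1, n1=1, n2=0, n3=1, n4=1, n5=1, n6=1, n7=0, giving Y=0. Observed 1.
Test 1: faults giving observed 1 are {n0 stuck-at-0, n2 stuck-at-1, n5 stuck-at-0, n6 stuck-at-0, n7 stuck-at-1}.
Test 2 (in0=0, in1=1, in2=1, in3=0, in4=1): fault-free n0=0, n1=1, n2=0, n3=1, n4=0, n5=1, n6=1, n7=0 → 0; observed 0. Eliminates n2 stuck-at-1, n5 stuck-at-0, n6 stuck-at-0, n7 stuck-at-1.
Only n0 stuck-at-0 is consistent with every test.

n0 stuck-at-0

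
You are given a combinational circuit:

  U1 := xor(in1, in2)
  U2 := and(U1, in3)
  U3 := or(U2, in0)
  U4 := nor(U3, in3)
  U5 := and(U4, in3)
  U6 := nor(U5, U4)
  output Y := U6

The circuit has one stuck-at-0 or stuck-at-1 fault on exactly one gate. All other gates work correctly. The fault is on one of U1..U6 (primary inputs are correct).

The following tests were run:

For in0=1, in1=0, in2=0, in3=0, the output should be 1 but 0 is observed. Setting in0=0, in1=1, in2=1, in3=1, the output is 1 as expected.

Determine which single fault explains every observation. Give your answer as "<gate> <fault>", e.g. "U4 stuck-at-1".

Fault-free values for test 1 (in0=1, in1=0, in2=0, in3=0): U1=0, U2=0, U3=1, U4=0, U5=0, U6=1, giving Y=1. Observed 0.
Test 1: faults giving observed 0 are {U3 stuck-at-0, U4 stuck-at-1, U5 stuck-at-1, U6 stuck-at-0}.
Test 2 (in0=0, in1=1, in2=1, in3=1): fault-free U1=0, U2=0, U3=0, U4=0, U5=0, U6=1 → 1; observed 1. Eliminates U4 stuck-at-1, U5 stuck-at-1, U6 stuck-at-0.
Only U3 stuck-at-0 is consistent with every test.

U3 stuck-at-0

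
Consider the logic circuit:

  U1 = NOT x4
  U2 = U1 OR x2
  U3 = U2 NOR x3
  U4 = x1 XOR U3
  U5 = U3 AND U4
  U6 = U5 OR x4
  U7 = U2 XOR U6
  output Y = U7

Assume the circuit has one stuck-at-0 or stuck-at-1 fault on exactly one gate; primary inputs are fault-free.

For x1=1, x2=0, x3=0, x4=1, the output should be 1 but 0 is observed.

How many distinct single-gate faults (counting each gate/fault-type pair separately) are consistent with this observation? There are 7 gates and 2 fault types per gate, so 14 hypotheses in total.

4

Fault-free: U1=0, U2=0, U3=1, U4=0, U5=0, U6=1, U7=1 → 1. Observed 0.
  U1 stuck-at-0: output 1 ✗
  U1 stuck-at-1: output 0 ✓
  U2 stuck-at-0: output 1 ✗
  U2 stuck-at-1: output 0 ✓
  U3 stuck-at-0: output 1 ✗
  U3 stuck-at-1: output 1 ✗
  U4 stuck-at-0: output 1 ✗
  U4 stuck-at-1: output 1 ✗
  U5 stuck-at-0: output 1 ✗
  U5 stuck-at-1: output 1 ✗
  U6 stuck-at-0: output 0 ✓
  U6 stuck-at-1: output 1 ✗
  U7 stuck-at-0: output 0 ✓
  U7 stuck-at-1: output 1 ✗
Consistent faults: {U1 stuck-at-1, U2 stuck-at-1, U6 stuck-at-0, U7 stuck-at-0} — 4 in all.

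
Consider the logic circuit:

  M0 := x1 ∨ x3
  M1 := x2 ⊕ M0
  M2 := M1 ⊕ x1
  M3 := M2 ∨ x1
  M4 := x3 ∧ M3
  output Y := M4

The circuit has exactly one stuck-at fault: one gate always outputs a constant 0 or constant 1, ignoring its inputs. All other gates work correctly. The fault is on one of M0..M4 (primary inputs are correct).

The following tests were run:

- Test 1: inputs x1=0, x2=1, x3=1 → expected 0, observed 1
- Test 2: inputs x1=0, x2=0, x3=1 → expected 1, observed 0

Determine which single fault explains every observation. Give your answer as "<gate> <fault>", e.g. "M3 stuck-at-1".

M0 stuck-at-0

Fault-free values for test 1 (x1=0, x2=1, x3=1): M0=1, M1=0, M2=0, M3=0, M4=0, giving Y=0. Observed 1.
Test 1: faults giving observed 1 are {M0 stuck-at-0, M1 stuck-at-1, M2 stuck-at-1, M3 stuck-at-1, M4 stuck-at-1}.
Test 2 (x1=0, x2=0, x3=1): fault-free M0=1, M1=1, M2=1, M3=1, M4=1 → 1; observed 0. Eliminates M1 stuck-at-1, M2 stuck-at-1, M3 stuck-at-1, M4 stuck-at-1.
Only M0 stuck-at-0 is consistent with every test.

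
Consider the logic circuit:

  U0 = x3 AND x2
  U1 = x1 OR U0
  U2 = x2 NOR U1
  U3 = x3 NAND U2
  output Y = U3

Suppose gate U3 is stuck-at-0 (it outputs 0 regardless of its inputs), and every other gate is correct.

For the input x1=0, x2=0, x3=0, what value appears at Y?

Propagate with U3 forced: U0=0, U1=0, U2=1, U3=0 [stuck-at-0].
So Y = 0. (Without the fault it would be 1.)

0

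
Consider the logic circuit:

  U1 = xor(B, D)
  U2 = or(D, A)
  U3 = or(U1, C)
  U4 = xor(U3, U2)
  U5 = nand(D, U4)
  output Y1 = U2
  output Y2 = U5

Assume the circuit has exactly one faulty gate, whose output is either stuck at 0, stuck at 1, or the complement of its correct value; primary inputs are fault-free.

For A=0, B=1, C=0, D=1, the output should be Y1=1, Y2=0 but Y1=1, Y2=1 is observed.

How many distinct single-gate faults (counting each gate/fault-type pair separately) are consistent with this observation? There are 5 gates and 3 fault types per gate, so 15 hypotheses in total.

8

Fault-free: U1=0, U2=1, U3=0, U4=1, U5=0 → Y1=1, Y2=0. Observed Y1=1, Y2=1.
  U1: stuck-at-1, inverted output ✓; others ✗
  U2: none of the 3 fault types match ✗
  U3: stuck-at-1, inverted output ✓; others ✗
  U4: stuck-at-0, inverted output ✓; others ✗
  U5: stuck-at-1, inverted output ✓; others ✗
Consistent faults: {U1 stuck-at-1, U1 inverted output, U3 stuck-at-1, U3 inverted output, U4 stuck-at-0, U4 inverted output, U5 stuck-at-1, U5 inverted output} — 8 in all.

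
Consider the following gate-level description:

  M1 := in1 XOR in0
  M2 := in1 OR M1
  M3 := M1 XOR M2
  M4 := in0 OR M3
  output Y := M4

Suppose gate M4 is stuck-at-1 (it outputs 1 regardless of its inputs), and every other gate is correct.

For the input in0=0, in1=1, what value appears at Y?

1

Propagate with M4 forced: M1=1, M2=1, M3=0, M4=1 [stuck-at-1].
So Y = 1. (Without the fault it would be 0.)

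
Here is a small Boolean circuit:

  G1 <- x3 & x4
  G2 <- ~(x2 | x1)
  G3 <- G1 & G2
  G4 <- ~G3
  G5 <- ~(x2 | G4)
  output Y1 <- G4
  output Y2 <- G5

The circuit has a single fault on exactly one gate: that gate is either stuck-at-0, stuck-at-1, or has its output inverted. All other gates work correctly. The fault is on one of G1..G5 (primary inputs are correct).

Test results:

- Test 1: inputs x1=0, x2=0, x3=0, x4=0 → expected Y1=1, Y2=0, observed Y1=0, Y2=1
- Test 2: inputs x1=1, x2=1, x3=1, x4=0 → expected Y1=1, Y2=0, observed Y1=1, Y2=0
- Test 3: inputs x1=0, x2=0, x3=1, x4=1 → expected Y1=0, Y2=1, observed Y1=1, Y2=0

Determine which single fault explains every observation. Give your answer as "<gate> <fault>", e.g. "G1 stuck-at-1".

G1 inverted output

Fault-free values for test 1 (x1=0, x2=0, x3=0, x4=0): G1=0, G2=1, G3=0, G4=1, G5=0, giving Y1=1, Y2=0. Observed Y1=0, Y2=1.
Test 1: faults giving observed Y1=0, Y2=1 are {G1 stuck-at-1, G1 inverted output, G3 stuck-at-1, G3 inverted output, G4 stuck-at-0, G4 inverted output}.
Test 2 (x1=1, x2=1, x3=1, x4=0): fault-free G1=0, G2=0, G3=0, G4=1, G5=0 → Y1=1, Y2=0; observed Y1=1, Y2=0. Eliminates G3 stuck-at-1, G3 inverted output, G4 stuck-at-0, G4 inverted output.
Test 3 (x1=0, x2=0, x3=1, x4=1): fault-free G1=1, G2=1, G3=1, G4=0, G5=1 → Y1=0, Y2=1; observed Y1=1, Y2=0. Eliminates G1 stuck-at-1.
Only G1 inverted output is consistent with every test.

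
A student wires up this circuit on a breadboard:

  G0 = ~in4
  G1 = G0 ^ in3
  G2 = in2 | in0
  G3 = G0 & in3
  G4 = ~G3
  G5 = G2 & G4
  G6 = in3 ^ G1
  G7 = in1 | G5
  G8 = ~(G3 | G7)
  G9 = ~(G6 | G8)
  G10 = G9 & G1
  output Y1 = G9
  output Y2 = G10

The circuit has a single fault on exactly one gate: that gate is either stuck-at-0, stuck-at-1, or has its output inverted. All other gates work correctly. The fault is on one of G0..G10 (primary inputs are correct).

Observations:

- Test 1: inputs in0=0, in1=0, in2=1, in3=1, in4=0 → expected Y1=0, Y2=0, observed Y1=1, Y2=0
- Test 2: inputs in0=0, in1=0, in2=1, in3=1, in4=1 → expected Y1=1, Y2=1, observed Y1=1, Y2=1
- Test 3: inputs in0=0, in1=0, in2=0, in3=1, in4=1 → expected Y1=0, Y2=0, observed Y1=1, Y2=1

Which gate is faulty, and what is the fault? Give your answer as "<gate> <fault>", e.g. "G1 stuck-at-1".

Fault-free values for test 1 (in0=0, in1=0, in2=1, in3=1, in4=0): G0=1, G1=0, G2=1, G3=1, G4=0, G5=0, G6=1, G7=0, G8=0, G9=0, G10=0, giving Y1=0, Y2=0. Observed Y1=1, Y2=0.
Test 1: faults giving observed Y1=1, Y2=0 are {G6 stuck-at-0, G6 inverted output, G9 stuck-at-1, G9 inverted output}.
Test 2 (in0=0, in1=0, in2=1, in3=1, in4=1): fault-free G0=0, G1=1, G2=1, G3=0, G4=1, G5=1, G6=0, G7=1, G8=0, G9=1, G10=1 → Y1=1, Y2=1; observed Y1=1, Y2=1. Eliminates G6 inverted output, G9 inverted output.
Test 3 (in0=0, in1=0, in2=0, in3=1, in4=1): fault-free G0=0, G1=1, G2=0, G3=0, G4=1, G5=0, G6=0, G7=0, G8=1, G9=0, G10=0 → Y1=0, Y2=0; observed Y1=1, Y2=1. Eliminates G6 stuck-at-0.
Only G9 stuck-at-1 is consistent with every test.

G9 stuck-at-1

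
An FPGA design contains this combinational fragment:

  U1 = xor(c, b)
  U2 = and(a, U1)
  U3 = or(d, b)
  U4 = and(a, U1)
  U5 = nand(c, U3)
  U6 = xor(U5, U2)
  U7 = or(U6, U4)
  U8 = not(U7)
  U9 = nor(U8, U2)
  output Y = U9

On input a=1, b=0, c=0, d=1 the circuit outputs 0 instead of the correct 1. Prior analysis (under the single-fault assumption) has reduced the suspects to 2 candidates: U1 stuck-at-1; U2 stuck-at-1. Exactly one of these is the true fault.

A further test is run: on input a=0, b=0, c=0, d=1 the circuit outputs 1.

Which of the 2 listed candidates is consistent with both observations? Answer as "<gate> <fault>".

U1 stuck-at-1

Evaluate each candidate on input a=0, b=0, c=0, d=1:
  U1 stuck-at-1: U1=1 [stuck-at-1], U2=0, U3=1, U4=0, U5=1, U6=1, U7=1, U8=0, U9=1 → 1 — matches
  U2 stuck-at-1: U1=0, U2=1 [stuck-at-1], U3=1, U4=0, U5=1, U6=0, U7=0, U8=1, U9=0 → 0 — eliminated
Only U1 stuck-at-1 reproduces the observed 1.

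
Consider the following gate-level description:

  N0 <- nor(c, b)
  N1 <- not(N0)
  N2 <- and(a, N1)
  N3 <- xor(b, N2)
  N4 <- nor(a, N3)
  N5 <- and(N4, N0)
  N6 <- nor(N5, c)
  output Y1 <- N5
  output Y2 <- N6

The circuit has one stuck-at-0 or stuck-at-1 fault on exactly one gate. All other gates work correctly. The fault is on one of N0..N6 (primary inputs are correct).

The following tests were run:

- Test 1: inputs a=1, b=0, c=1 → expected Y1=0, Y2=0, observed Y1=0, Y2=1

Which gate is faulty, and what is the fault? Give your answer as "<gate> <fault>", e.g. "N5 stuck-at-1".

N6 stuck-at-1

Fault-free values for test 1 (a=1, b=0, c=1): N0=0, N1=1, N2=1, N3=1, N4=0, N5=0, N6=0, giving Y1=0, Y2=0. Observed Y1=0, Y2=1.
Test 1: faults giving observed Y1=0, Y2=1 are {N6 stuck-at-1}.
Only N6 stuck-at-1 is consistent with every test.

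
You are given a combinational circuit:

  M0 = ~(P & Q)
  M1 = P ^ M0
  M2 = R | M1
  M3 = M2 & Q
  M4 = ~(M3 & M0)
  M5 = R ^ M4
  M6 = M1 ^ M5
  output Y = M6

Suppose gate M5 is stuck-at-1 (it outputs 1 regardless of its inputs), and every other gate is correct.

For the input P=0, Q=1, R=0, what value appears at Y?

0

Propagate with M5 forced: M0=1, M1=1, M2=1, M3=1, M4=0, M5=1 [stuck-at-1], M6=0.
So Y = 0. (Without the fault it would be 1.)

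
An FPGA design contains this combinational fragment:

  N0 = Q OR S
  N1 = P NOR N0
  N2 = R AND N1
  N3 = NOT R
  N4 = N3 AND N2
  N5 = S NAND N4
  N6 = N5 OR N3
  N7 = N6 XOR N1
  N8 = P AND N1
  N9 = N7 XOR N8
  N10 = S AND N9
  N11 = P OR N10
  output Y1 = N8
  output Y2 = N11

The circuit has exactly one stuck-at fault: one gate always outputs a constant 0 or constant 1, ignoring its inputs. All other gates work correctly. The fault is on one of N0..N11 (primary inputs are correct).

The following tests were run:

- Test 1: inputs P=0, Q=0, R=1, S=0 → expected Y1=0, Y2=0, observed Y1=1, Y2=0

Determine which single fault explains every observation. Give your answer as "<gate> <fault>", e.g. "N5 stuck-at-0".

N8 stuck-at-1

Fault-free values for test 1 (P=0, Q=0, R=1, S=0): N0=0, N1=1, N2=1, N3=0, N4=0, N5=1, N6=1, N7=0, N8=0, N9=0, N10=0, N11=0, giving Y1=0, Y2=0. Observed Y1=1, Y2=0.
Test 1: faults giving observed Y1=1, Y2=0 are {N8 stuck-at-1}.
Only N8 stuck-at-1 is consistent with every test.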